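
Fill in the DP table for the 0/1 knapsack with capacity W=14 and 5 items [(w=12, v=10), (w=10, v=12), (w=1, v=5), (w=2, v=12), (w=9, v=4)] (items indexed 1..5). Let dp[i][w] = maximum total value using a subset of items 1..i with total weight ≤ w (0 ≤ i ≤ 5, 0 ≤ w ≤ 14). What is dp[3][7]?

5

i\w   0   1   2   3   4   5   6   7   8   9  10  11  12  13  14
  0   0   0   0   0   0   0   0   0   0   0   0   0   0   0   0
  1   0   0   0   0   0   0   0   0   0   0   0   0  10  10  10
  2   0   0   0   0   0   0   0   0   0   0  12  12  12  12  12
  3   0   5   5   5   5   5   5   5   5   5  12  17  17  17  17
  4   0   5  12  17  17  17  17  17  17  17  17  17  24  29  29
  5   0   5  12  17  17  17  17  17  17  17  17  17  24  29  29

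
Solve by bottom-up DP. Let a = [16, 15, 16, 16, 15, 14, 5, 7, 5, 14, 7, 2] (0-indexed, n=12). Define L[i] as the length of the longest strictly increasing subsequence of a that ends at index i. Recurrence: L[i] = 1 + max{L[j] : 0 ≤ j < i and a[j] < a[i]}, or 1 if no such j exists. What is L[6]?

   i    0    1    2    3    4    5    6    7    8    9   10   11
a[i]   16   15   16   16   15   14    5    7    5   14    7    2
L[i]    1    1    2    2    1    1    1    2    1    3    2    1

1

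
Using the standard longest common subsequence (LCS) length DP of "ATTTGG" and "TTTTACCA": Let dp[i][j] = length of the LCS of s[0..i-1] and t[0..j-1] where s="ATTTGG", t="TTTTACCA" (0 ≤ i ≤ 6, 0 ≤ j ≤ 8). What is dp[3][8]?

2

   ''  T  T  T  T  A  C  C  A
''  0  0  0  0  0  0  0  0  0
 A  0  0  0  0  0  1  1  1  1
 T  0  1  1  1  1  1  1  1  1
 T  0  1  2  2  2  2  2  2  2
 T  0  1  2  3  3  3  3  3  3
 G  0  1  2  3  3  3  3  3  3
 G  0  1  2  3  3  3  3  3  3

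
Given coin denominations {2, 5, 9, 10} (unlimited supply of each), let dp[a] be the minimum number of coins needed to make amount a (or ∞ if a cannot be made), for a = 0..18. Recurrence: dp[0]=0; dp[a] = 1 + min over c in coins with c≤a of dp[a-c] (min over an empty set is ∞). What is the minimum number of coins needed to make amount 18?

 a  0  1  2  3  4  5  6  7  8  9 10 11 12 13 14 15 16 17 18
dp  0  -  1  -  2  1  3  2  4  1  1  2  2  3  2  2  3  3  2
(- denotes ∞ / unreachable)

2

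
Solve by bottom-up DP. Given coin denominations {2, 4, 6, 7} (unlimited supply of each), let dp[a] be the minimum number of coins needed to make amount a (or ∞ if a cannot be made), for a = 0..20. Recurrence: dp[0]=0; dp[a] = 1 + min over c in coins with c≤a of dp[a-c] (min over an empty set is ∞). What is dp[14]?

 a  0  1  2  3  4  5  6  7  8  9 10 11 12 13 14 15 16 17 18 19 20
dp  0  -  1  -  1  -  1  1  2  2  2  2  2  2  2  3  3  3  3  3  3
(- denotes ∞ / unreachable)

2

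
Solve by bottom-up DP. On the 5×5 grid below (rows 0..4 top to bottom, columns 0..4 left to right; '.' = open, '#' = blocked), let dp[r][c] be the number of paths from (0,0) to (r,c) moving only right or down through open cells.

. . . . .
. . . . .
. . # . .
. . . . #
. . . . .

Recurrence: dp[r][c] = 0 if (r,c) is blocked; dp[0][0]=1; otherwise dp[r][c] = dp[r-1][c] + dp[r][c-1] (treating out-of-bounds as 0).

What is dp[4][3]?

r\c   0   1   2   3   4
  0   1   1   1   1   1
  1   1   2   3   4   5
  2   1   3   0   4   9
  3   1   4   4   8   0
  4   1   5   9  17  17

17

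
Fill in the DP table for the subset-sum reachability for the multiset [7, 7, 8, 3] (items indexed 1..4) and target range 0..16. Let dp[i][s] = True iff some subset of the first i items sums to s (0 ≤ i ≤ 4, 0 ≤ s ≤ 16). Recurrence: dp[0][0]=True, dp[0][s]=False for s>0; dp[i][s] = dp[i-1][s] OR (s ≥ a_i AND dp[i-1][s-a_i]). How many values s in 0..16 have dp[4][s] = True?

i\s   0   1   2   3   4   5   6   7   8   9  10  11  12  13  14  15  16
  0   T   F   F   F   F   F   F   F   F   F   F   F   F   F   F   F   F
  1   T   F   F   F   F   F   F   T   F   F   F   F   F   F   F   F   F
  2   T   F   F   F   F   F   F   T   F   F   F   F   F   F   T   F   F
  3   T   F   F   F   F   F   F   T   T   F   F   F   F   F   T   T   F
  4   T   F   F   T   F   F   F   T   T   F   T   T   F   F   T   T   F

8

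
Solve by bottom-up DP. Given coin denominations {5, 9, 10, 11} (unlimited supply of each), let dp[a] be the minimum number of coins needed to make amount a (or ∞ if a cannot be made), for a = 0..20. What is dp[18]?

 a  0  1  2  3  4  5  6  7  8  9 10 11 12 13 14 15 16 17 18 19 20
dp  0  -  -  -  -  1  -  -  -  1  1  1  -  -  2  2  2  -  2  2  2
(- denotes ∞ / unreachable)

2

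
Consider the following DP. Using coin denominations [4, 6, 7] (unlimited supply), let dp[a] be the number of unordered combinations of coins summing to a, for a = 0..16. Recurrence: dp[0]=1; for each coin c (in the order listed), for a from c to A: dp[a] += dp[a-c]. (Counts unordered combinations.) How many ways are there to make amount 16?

2

after  coin     0     1     2     3     4     5     6     7     8     9    10    11    12    13    14    15    16
          4     1     0     0     0     1     0     0     0     1     0     0     0     1     0     0     0     1
          6     1     0     0     0     1     0     1     0     1     0     1     0     2     0     1     0     2
          7     1     0     0     0     1     0     1     1     1     0     1     1     2     1     2     1     2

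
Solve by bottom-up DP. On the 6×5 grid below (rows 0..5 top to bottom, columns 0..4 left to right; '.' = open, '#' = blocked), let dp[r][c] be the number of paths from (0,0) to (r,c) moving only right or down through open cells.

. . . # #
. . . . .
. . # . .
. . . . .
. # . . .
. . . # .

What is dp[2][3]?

3

r\c   0   1   2   3   4
  0   1   1   1   0   0
  1   1   2   3   3   3
  2   1   3   0   3   6
  3   1   4   4   7  13
  4   1   0   4  11  24
  5   1   1   5   0  24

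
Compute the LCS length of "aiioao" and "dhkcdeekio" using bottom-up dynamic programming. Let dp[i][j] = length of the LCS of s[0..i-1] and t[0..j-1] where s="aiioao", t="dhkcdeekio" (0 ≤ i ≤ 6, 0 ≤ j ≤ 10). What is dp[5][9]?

1

   ''  d  h  k  c  d  e  e  k  i  o
''  0  0  0  0  0  0  0  0  0  0  0
 a  0  0  0  0  0  0  0  0  0  0  0
 i  0  0  0  0  0  0  0  0  0  1  1
 i  0  0  0  0  0  0  0  0  0  1  1
 o  0  0  0  0  0  0  0  0  0  1  2
 a  0  0  0  0  0  0  0  0  0  1  2
 o  0  0  0  0  0  0  0  0  0  1  2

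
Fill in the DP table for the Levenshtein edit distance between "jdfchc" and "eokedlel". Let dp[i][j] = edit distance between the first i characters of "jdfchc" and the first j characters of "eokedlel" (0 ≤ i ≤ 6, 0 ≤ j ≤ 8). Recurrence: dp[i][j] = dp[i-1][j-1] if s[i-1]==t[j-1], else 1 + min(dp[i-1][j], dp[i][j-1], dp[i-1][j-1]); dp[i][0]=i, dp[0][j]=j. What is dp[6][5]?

6

   ''  e  o  k  e  d  l  e  l
''  0  1  2  3  4  5  6  7  8
 j  1  1  2  3  4  5  6  7  8
 d  2  2  2  3  4  4  5  6  7
 f  3  3  3  3  4  5  5  6  7
 c  4  4  4  4  4  5  6  6  7
 h  5  5  5  5  5  5  6  7  7
 c  6  6  6  6  6  6  6  7  8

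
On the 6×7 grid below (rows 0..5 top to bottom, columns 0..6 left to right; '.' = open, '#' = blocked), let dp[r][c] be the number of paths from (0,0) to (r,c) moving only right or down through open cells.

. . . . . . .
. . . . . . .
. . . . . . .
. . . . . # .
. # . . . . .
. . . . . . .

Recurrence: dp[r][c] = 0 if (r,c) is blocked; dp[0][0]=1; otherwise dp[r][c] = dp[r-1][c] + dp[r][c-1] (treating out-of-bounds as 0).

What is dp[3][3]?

20

r\c   0   1   2   3   4   5   6
  0   1   1   1   1   1   1   1
  1   1   2   3   4   5   6   7
  2   1   3   6  10  15  21  28
  3   1   4  10  20  35   0  28
  4   1   0  10  30  65  65  93
  5   1   1  11  41 106 171 264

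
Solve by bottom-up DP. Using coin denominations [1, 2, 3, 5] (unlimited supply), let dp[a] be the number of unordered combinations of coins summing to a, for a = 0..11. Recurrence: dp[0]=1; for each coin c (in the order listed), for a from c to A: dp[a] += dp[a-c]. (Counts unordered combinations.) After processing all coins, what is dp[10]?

after  coin     0     1     2     3     4     5     6     7     8     9    10    11
          1     1     1     1     1     1     1     1     1     1     1     1     1
          2     1     1     2     2     3     3     4     4     5     5     6     6
          3     1     1     2     3     4     5     7     8    10    12    14    16
          5     1     1     2     3     4     6     8    10    13    16    20    24

20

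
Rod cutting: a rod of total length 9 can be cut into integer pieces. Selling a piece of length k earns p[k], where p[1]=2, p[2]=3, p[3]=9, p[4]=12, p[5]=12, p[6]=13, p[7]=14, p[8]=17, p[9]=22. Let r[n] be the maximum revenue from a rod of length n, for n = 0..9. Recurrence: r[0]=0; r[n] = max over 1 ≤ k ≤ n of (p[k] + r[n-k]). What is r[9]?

27

   n    0    1    2    3    4    5    6    7    8    9
r[n]    0    2    4    9   12   14   18   21   24   27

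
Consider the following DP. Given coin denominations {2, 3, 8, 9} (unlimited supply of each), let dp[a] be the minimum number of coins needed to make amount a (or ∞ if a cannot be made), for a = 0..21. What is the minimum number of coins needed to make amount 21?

 a  0  1  2  3  4  5  6  7  8  9 10 11 12 13 14 15 16 17 18 19 20 21
dp  0  -  1  1  2  2  2  3  1  1  2  2  2  3  3  3  2  2  2  3  3  3
(- denotes ∞ / unreachable)

3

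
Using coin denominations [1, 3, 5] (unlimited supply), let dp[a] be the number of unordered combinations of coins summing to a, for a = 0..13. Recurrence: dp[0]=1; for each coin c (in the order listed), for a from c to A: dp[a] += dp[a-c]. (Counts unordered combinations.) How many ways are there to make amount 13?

after  coin     0     1     2     3     4     5     6     7     8     9    10    11    12    13
          1     1     1     1     1     1     1     1     1     1     1     1     1     1     1
          3     1     1     1     2     2     2     3     3     3     4     4     4     5     5
          5     1     1     1     2     2     3     4     4     5     6     7     8     9    10

10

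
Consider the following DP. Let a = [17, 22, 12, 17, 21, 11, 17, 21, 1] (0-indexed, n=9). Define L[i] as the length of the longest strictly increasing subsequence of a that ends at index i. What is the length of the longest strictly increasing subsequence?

   i    0    1    2    3    4    5    6    7    8
a[i]   17   22   12   17   21   11   17   21    1
L[i]    1    2    1    2    3    1    2    3    1

3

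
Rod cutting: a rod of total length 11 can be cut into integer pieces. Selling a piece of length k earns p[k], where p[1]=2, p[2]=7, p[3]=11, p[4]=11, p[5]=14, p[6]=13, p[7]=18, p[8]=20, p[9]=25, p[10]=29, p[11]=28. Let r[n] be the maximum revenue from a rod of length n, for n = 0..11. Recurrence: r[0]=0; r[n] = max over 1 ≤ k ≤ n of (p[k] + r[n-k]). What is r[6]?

   n    0    1    2    3    4    5    6    7    8    9   10   11
r[n]    0    2    7   11   14   18   22   25   29   33   36   40

22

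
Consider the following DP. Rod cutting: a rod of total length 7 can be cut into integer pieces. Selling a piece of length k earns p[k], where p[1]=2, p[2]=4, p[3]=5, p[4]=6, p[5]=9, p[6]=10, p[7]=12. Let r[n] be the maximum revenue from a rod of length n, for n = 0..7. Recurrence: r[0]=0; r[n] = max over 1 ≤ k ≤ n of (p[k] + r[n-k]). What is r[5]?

   n    0    1    2    3    4    5    6    7
r[n]    0    2    4    6    8   10   12   14

10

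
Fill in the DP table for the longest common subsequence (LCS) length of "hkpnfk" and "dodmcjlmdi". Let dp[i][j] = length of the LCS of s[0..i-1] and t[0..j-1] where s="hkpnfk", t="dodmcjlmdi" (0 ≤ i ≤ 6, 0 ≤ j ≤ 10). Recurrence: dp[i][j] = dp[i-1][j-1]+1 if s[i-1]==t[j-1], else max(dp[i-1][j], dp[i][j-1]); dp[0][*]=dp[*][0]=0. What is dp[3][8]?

   ''  d  o  d  m  c  j  l  m  d  i
''  0  0  0  0  0  0  0  0  0  0  0
 h  0  0  0  0  0  0  0  0  0  0  0
 k  0  0  0  0  0  0  0  0  0  0  0
 p  0  0  0  0  0  0  0  0  0  0  0
 n  0  0  0  0  0  0  0  0  0  0  0
 f  0  0  0  0  0  0  0  0  0  0  0
 k  0  0  0  0  0  0  0  0  0  0  0

0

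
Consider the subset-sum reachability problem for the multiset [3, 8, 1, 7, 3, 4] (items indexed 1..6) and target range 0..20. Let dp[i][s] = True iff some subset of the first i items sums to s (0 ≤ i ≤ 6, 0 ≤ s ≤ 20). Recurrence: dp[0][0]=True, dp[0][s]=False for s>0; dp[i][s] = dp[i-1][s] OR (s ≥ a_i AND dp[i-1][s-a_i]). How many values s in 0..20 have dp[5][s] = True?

i\s   0   1   2   3   4   5   6   7   8   9  10  11  12  13  14  15  16  17  18  19  20
  0   T   F   F   F   F   F   F   F   F   F   F   F   F   F   F   F   F   F   F   F   F
  1   T   F   F   T   F   F   F   F   F   F   F   F   F   F   F   F   F   F   F   F   F
  2   T   F   F   T   F   F   F   F   T   F   F   T   F   F   F   F   F   F   F   F   F
  3   T   T   F   T   T   F   F   F   T   T   F   T   T   F   F   F   F   F   F   F   F
  4   T   T   F   T   T   F   F   T   T   T   T   T   T   F   F   T   T   F   T   T   F
  5   T   T   F   T   T   F   T   T   T   T   T   T   T   T   T   T   T   F   T   T   F
  6   T   T   F   T   T   T   T   T   T   T   T   T   T   T   T   T   T   T   T   T   T

17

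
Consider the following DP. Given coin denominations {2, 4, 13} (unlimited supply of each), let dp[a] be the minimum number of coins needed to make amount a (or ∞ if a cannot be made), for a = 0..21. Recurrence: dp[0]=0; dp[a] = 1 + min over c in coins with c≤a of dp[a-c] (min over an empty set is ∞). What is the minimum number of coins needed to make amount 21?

 a  0  1  2  3  4  5  6  7  8  9 10 11 12 13 14 15 16 17 18 19 20 21
dp  0  -  1  -  1  -  2  -  2  -  3  -  3  1  4  2  4  2  5  3  5  3
(- denotes ∞ / unreachable)

3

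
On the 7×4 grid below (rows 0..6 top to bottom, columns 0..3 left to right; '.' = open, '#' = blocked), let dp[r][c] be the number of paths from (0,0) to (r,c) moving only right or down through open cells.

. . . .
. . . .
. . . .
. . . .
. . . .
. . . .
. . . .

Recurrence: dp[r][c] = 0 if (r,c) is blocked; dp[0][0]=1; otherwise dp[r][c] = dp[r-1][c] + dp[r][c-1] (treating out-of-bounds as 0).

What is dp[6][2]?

r\c   0   1   2   3
  0   1   1   1   1
  1   1   2   3   4
  2   1   3   6  10
  3   1   4  10  20
  4   1   5  15  35
  5   1   6  21  56
  6   1   7  28  84

28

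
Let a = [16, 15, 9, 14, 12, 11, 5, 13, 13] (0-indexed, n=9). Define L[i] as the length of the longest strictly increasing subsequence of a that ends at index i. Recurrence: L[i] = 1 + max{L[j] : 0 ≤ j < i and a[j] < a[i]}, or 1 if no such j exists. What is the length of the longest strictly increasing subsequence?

   i    0    1    2    3    4    5    6    7    8
a[i]   16   15    9   14   12   11    5   13   13
L[i]    1    1    1    2    2    2    1    3    3

3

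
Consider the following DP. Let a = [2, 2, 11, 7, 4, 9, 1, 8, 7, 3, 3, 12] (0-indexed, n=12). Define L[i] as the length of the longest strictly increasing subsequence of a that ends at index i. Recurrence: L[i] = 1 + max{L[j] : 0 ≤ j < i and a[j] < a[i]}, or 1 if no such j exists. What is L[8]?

3

   i    0    1    2    3    4    5    6    7    8    9   10   11
a[i]    2    2   11    7    4    9    1    8    7    3    3   12
L[i]    1    1    2    2    2    3    1    3    3    2    2    4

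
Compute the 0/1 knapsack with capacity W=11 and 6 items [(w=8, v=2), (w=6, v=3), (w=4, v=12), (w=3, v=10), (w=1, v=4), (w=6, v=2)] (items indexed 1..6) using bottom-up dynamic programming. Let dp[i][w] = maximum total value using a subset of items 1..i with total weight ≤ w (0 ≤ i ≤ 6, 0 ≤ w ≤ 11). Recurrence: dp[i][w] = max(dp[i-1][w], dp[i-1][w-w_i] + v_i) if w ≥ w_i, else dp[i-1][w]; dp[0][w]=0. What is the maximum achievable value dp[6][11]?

26

i\w   0   1   2   3   4   5   6   7   8   9  10  11
  0   0   0   0   0   0   0   0   0   0   0   0   0
  1   0   0   0   0   0   0   0   0   2   2   2   2
  2   0   0   0   0   0   0   3   3   3   3   3   3
  3   0   0   0   0  12  12  12  12  12  12  15  15
  4   0   0   0  10  12  12  12  22  22  22  22  22
  5   0   4   4  10  14  16  16  22  26  26  26  26
  6   0   4   4  10  14  16  16  22  26  26  26  26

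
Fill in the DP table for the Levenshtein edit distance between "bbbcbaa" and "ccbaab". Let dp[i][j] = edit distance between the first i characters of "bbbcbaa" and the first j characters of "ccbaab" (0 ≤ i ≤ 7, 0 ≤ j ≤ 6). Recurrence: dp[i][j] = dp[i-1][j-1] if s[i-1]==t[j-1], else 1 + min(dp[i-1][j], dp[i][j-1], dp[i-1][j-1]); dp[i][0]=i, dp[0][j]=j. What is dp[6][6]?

5

   ''  c  c  b  a  a  b
''  0  1  2  3  4  5  6
 b  1  1  2  2  3  4  5
 b  2  2  2  2  3  4  4
 b  3  3  3  2  3  4  4
 c  4  3  3  3  3  4  5
 b  5  4  4  3  4  4  4
 a  6  5  5  4  3  4  5
 a  7  6  6  5  4  3  4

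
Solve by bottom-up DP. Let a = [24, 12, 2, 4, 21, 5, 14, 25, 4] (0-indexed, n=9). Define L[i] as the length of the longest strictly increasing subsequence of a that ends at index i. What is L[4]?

3

   i    0    1    2    3    4    5    6    7    8
a[i]   24   12    2    4   21    5   14   25    4
L[i]    1    1    1    2    3    3    4    5    2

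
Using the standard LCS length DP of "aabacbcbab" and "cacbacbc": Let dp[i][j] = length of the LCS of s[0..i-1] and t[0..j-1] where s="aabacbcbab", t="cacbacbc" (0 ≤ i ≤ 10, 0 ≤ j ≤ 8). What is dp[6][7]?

   ''  c  a  c  b  a  c  b  c
''  0  0  0  0  0  0  0  0  0
 a  0  0  1  1  1  1  1  1  1
 a  0  0  1  1  1  2  2  2  2
 b  0  0  1  1  2  2  2  3  3
 a  0  0  1  1  2  3  3  3  3
 c  0  1  1  2  2  3  4  4  4
 b  0  1  1  2  3  3  4  5  5
 c  0  1  1  2  3  3  4  5  6
 b  0  1  1  2  3  3  4  5  6
 a  0  1  2  2  3  4  4  5  6
 b  0  1  2  2  3  4  4  5  6

5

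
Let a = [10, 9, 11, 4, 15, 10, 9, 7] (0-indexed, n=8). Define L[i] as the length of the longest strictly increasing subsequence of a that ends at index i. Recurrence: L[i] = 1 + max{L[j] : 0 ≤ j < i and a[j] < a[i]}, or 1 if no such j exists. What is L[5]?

   i    0    1    2    3    4    5    6    7
a[i]   10    9   11    4   15   10    9    7
L[i]    1    1    2    1    3    2    2    2

2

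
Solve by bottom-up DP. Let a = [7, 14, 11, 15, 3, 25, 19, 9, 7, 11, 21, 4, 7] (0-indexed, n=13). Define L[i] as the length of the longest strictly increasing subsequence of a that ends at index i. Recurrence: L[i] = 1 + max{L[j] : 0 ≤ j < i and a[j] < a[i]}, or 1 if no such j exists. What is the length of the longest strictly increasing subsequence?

5

   i    0    1    2    3    4    5    6    7    8    9   10   11   12
a[i]    7   14   11   15    3   25   19    9    7   11   21    4    7
L[i]    1    2    2    3    1    4    4    2    2    3    5    2    3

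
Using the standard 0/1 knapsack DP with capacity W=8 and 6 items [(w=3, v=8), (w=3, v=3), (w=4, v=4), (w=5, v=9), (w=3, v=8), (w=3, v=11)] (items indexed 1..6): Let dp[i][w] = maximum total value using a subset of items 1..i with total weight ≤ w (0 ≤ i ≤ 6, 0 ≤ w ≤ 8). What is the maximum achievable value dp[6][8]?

20

i\w   0   1   2   3   4   5   6   7   8
  0   0   0   0   0   0   0   0   0   0
  1   0   0   0   8   8   8   8   8   8
  2   0   0   0   8   8   8  11  11  11
  3   0   0   0   8   8   8  11  12  12
  4   0   0   0   8   8   9  11  12  17
  5   0   0   0   8   8   9  16  16  17
  6   0   0   0  11  11  11  19  19  20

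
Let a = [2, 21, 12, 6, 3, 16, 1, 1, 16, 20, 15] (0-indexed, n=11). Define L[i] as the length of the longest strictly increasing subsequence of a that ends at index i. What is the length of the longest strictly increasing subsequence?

   i    0    1    2    3    4    5    6    7    8    9   10
a[i]    2   21   12    6    3   16    1    1   16   20   15
L[i]    1    2    2    2    2    3    1    1    3    4    3

4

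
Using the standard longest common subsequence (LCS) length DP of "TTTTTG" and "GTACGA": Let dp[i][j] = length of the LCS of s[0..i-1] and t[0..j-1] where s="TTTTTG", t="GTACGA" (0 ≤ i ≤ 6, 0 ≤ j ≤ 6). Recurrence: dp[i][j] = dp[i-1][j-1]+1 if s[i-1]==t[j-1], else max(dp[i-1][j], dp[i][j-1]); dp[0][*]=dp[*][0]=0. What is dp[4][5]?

   ''  G  T  A  C  G  A
''  0  0  0  0  0  0  0
 T  0  0  1  1  1  1  1
 T  0  0  1  1  1  1  1
 T  0  0  1  1  1  1  1
 T  0  0  1  1  1  1  1
 T  0  0  1  1  1  1  1
 G  0  1  1  1  1  2  2

1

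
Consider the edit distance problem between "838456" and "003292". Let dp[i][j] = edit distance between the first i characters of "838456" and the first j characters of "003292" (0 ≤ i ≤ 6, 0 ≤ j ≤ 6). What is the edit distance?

   ''  0  0  3  2  9  2
''  0  1  2  3  4  5  6
 8  1  1  2  3  4  5  6
 3  2  2  2  2  3  4  5
 8  3  3  3  3  3  4  5
 4  4  4  4  4  4  4  5
 5  5  5  5  5  5  5  5
 6  6  6  6  6  6  6  6

6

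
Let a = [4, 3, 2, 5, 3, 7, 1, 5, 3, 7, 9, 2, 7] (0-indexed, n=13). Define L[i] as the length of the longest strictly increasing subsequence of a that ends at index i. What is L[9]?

4

   i    0    1    2    3    4    5    6    7    8    9   10   11   12
a[i]    4    3    2    5    3    7    1    5    3    7    9    2    7
L[i]    1    1    1    2    2    3    1    3    2    4    5    2    4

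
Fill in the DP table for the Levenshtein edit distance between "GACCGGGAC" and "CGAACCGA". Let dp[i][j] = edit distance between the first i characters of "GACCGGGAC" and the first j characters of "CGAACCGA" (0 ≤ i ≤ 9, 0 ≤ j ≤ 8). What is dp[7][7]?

4

   ''  C  G  A  A  C  C  G  A
''  0  1  2  3  4  5  6  7  8
 G  1  1  1  2  3  4  5  6  7
 A  2  2  2  1  2  3  4  5  6
 C  3  2  3  2  2  2  3  4  5
 C  4  3  3  3  3  2  2  3  4
 G  5  4  3  4  4  3  3  2  3
 G  6  5  4  4  5  4  4  3  3
 G  7  6  5  5  5  5  5  4  4
 A  8  7  6  5  5  6  6  5  4
 C  9  8  7  6  6  5  6  6  5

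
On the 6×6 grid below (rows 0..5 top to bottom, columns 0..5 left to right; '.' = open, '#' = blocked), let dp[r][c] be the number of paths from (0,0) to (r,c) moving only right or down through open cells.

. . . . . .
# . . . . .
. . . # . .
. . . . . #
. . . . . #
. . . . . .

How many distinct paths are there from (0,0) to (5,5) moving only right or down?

32

r\c   0   1   2   3   4   5
  0   1   1   1   1   1   1
  1   0   1   2   3   4   5
  2   0   1   3   0   4   9
  3   0   1   4   4   8   0
  4   0   1   5   9  17   0
  5   0   1   6  15  32  32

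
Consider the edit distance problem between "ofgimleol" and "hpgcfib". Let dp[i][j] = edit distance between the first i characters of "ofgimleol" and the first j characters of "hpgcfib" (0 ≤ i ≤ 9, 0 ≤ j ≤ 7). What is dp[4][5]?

4

   ''  h  p  g  c  f  i  b
''  0  1  2  3  4  5  6  7
 o  1  1  2  3  4  5  6  7
 f  2  2  2  3  4  4  5  6
 g  3  3  3  2  3  4  5  6
 i  4  4  4  3  3  4  4  5
 m  5  5  5  4  4  4  5  5
 l  6  6  6  5  5  5  5  6
 e  7  7  7  6  6  6  6  6
 o  8  8  8  7  7  7  7  7
 l  9  9  9  8  8  8  8  8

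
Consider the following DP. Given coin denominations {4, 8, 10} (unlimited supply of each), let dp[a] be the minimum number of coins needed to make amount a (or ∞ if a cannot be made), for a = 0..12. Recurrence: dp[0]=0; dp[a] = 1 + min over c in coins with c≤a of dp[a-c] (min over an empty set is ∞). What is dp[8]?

 a  0  1  2  3  4  5  6  7  8  9 10 11 12
dp  0  -  -  -  1  -  -  -  1  -  1  -  2
(- denotes ∞ / unreachable)

1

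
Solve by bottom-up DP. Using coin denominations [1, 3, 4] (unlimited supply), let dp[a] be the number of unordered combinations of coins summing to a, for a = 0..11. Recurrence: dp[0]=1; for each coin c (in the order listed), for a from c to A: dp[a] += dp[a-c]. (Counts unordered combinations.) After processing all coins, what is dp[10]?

after  coin     0     1     2     3     4     5     6     7     8     9    10    11
          1     1     1     1     1     1     1     1     1     1     1     1     1
          3     1     1     1     2     2     2     3     3     3     4     4     4
          4     1     1     1     2     3     3     4     5     6     7     8     9

8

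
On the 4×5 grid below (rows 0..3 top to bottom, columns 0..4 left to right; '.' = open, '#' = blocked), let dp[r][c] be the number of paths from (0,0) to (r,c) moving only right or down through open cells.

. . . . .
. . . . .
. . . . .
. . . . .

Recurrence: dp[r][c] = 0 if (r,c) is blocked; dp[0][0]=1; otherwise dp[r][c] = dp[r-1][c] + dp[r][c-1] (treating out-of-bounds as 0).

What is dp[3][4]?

r\c   0   1   2   3   4
  0   1   1   1   1   1
  1   1   2   3   4   5
  2   1   3   6  10  15
  3   1   4  10  20  35

35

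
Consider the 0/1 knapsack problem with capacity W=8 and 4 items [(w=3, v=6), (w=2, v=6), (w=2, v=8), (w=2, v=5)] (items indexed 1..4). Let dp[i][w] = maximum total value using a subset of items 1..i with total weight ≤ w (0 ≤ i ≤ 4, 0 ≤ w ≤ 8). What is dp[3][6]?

i\w   0   1   2   3   4   5   6   7   8
  0   0   0   0   0   0   0   0   0   0
  1   0   0   0   6   6   6   6   6   6
  2   0   0   6   6   6  12  12  12  12
  3   0   0   8   8  14  14  14  20  20
  4   0   0   8   8  14  14  19  20  20

14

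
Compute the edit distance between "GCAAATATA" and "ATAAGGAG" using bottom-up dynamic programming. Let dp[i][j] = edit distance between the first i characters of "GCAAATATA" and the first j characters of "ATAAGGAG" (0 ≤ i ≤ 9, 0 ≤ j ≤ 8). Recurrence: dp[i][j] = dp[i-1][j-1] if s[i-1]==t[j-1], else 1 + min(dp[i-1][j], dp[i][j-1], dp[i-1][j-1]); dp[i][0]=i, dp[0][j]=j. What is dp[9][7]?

6

   ''  A  T  A  A  G  G  A  G
''  0  1  2  3  4  5  6  7  8
 G  1  1  2  3  4  4  5  6  7
 C  2  2  2  3  4  5  5  6  7
 A  3  2  3  2  3  4  5  5  6
 A  4  3  3  3  2  3  4  5  6
 A  5  4  4  3  3  3  4  4  5
 T  6  5  4  4  4  4  4  5  5
 A  7  6  5  4  4  5  5  4  5
 T  8  7  6  5  5  5  6  5  5
 A  9  8  7  6  5  6  6  6  6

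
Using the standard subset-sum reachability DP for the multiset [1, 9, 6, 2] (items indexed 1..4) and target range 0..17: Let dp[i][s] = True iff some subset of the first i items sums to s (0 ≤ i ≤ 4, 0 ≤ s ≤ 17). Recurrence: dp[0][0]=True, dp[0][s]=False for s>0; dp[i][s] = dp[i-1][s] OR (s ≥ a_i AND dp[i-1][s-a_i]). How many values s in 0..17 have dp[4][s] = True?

14

i\s   0   1   2   3   4   5   6   7   8   9  10  11  12  13  14  15  16  17
  0   T   F   F   F   F   F   F   F   F   F   F   F   F   F   F   F   F   F
  1   T   T   F   F   F   F   F   F   F   F   F   F   F   F   F   F   F   F
  2   T   T   F   F   F   F   F   F   F   T   T   F   F   F   F   F   F   F
  3   T   T   F   F   F   F   T   T   F   T   T   F   F   F   F   T   T   F
  4   T   T   T   T   F   F   T   T   T   T   T   T   T   F   F   T   T   T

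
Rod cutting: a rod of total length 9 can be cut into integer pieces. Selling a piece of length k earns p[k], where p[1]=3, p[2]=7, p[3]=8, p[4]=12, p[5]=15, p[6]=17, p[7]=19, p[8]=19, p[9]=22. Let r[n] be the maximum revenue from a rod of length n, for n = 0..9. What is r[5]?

   n    0    1    2    3    4    5    6    7    8    9
r[n]    0    3    7   10   14   17   21   24   28   31

17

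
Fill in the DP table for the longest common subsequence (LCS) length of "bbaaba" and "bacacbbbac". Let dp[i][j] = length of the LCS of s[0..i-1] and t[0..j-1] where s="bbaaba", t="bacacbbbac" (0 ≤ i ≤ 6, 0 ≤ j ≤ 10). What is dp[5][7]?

4

   ''  b  a  c  a  c  b  b  b  a  c
''  0  0  0  0  0  0  0  0  0  0  0
 b  0  1  1  1  1  1  1  1  1  1  1
 b  0  1  1  1  1  1  2  2  2  2  2
 a  0  1  2  2  2  2  2  2  2  3  3
 a  0  1  2  2  3  3  3  3  3  3  3
 b  0  1  2  2  3  3  4  4  4  4  4
 a  0  1  2  2  3  3  4  4  4  5  5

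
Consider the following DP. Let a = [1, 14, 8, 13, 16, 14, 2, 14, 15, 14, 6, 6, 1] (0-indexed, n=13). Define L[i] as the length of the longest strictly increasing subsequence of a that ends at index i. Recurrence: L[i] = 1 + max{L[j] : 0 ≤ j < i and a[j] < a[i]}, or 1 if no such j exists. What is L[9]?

4

   i    0    1    2    3    4    5    6    7    8    9   10   11   12
a[i]    1   14    8   13   16   14    2   14   15   14    6    6    1
L[i]    1    2    2    3    4    4    2    4    5    4    3    3    1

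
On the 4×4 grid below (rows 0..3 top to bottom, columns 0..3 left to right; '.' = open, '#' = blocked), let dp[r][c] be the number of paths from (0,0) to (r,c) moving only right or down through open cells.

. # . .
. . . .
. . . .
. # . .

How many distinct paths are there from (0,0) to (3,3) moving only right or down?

7

r\c   0   1   2   3
  0   1   0   0   0
  1   1   1   1   1
  2   1   2   3   4
  3   1   0   3   7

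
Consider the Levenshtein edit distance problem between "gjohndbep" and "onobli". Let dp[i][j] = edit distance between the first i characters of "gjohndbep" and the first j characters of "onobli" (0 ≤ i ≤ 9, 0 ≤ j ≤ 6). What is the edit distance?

   ''  o  n  o  b  l  i
''  0  1  2  3  4  5  6
 g  1  1  2  3  4  5  6
 j  2  2  2  3  4  5  6
 o  3  2  3  2  3  4  5
 h  4  3  3  3  3  4  5
 n  5  4  3  4  4  4  5
 d  6  5  4  4  5  5  5
 b  7  6  5  5  4  5  6
 e  8  7  6  6  5  5  6
 p  9  8  7  7  6  6  6

6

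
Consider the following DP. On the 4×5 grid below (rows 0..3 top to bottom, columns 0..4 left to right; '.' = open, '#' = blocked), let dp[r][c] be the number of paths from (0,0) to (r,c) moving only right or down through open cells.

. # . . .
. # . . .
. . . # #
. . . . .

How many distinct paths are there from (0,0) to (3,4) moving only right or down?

r\c   0   1   2   3   4
  0   1   0   0   0   0
  1   1   0   0   0   0
  2   1   1   1   0   0
  3   1   2   3   3   3

3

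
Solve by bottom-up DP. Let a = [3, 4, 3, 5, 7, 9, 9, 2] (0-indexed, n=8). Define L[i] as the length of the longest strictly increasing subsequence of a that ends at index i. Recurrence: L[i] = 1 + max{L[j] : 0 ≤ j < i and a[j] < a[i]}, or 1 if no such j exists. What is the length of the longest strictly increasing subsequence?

5

   i    0    1    2    3    4    5    6    7
a[i]    3    4    3    5    7    9    9    2
L[i]    1    2    1    3    4    5    5    1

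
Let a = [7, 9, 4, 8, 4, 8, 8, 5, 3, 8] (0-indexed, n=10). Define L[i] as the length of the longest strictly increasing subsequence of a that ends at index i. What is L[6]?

   i    0    1    2    3    4    5    6    7    8    9
a[i]    7    9    4    8    4    8    8    5    3    8
L[i]    1    2    1    2    1    2    2    2    1    3

2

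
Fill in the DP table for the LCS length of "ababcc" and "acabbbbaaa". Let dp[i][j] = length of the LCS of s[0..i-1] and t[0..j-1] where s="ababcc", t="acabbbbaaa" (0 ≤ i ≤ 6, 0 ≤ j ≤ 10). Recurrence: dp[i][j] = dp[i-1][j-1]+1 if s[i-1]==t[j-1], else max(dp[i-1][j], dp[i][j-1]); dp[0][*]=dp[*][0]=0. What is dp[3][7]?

   ''  a  c  a  b  b  b  b  a  a  a
''  0  0  0  0  0  0  0  0  0  0  0
 a  0  1  1  1  1  1  1  1  1  1  1
 b  0  1  1  1  2  2  2  2  2  2  2
 a  0  1  1  2  2  2  2  2  3  3  3
 b  0  1  1  2  3  3  3  3  3  3  3
 c  0  1  2  2  3  3  3  3  3  3  3
 c  0  1  2  2  3  3  3  3  3  3  3

2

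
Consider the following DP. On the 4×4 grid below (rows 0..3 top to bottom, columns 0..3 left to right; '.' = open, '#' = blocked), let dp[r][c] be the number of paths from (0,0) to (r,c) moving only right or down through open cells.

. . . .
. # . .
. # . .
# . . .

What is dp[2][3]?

r\c   0   1   2   3
  0   1   1   1   1
  1   1   0   1   2
  2   1   0   1   3
  3   0   0   1   4

3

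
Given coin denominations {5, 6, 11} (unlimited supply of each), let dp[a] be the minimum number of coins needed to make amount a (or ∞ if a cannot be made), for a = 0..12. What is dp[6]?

 a  0  1  2  3  4  5  6  7  8  9 10 11 12
dp  0  -  -  -  -  1  1  -  -  -  2  1  2
(- denotes ∞ / unreachable)

1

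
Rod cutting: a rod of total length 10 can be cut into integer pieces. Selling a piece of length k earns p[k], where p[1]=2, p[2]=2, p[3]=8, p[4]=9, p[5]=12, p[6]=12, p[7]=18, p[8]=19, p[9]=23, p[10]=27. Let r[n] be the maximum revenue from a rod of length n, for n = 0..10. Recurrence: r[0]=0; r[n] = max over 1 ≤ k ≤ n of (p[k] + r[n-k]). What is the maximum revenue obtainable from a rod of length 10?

27

   n    0    1    2    3    4    5    6    7    8    9   10
r[n]    0    2    4    8   10   12   16   18   20   24   27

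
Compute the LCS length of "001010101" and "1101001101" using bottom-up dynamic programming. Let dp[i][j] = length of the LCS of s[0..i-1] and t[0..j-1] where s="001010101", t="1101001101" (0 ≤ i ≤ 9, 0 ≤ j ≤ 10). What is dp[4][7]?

   ''  1  1  0  1  0  0  1  1  0  1
''  0  0  0  0  0  0  0  0  0  0  0
 0  0  0  0  1  1  1  1  1  1  1  1
 0  0  0  0  1  1  2  2  2  2  2  2
 1  0  1  1  1  2  2  2  3  3  3  3
 0  0  1  1  2  2  3  3  3  3  4  4
 1  0  1  2  2  3  3  3  4  4  4  5
 0  0  1  2  3  3  4  4  4  4  5  5
 1  0  1  2  3  4  4  4  5  5  5  6
 0  0  1  2  3  4  5  5  5  5  6  6
 1  0  1  2  3  4  5  5  6  6  6  7

3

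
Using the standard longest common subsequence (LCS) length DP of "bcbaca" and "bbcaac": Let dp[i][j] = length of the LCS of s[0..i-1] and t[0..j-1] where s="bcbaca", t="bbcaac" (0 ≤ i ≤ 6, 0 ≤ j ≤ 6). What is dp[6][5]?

   ''  b  b  c  a  a  c
''  0  0  0  0  0  0  0
 b  0  1  1  1  1  1  1
 c  0  1  1  2  2  2  2
 b  0  1  2  2  2  2  2
 a  0  1  2  2  3  3  3
 c  0  1  2  3  3  3  4
 a  0  1  2  3  4  4  4

4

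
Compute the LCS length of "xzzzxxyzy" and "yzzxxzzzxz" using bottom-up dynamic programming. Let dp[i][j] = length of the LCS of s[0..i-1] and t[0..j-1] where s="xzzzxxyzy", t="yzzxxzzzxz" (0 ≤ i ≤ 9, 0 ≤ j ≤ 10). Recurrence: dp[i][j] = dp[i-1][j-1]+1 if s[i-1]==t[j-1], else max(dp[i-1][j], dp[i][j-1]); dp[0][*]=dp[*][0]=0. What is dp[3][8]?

3

   ''  y  z  z  x  x  z  z  z  x  z
''  0  0  0  0  0  0  0  0  0  0  0
 x  0  0  0  0  1  1  1  1  1  1  1
 z  0  0  1  1  1  1  2  2  2  2  2
 z  0  0  1  2  2  2  2  3  3  3  3
 z  0  0  1  2  2  2  3  3  4  4  4
 x  0  0  1  2  3  3  3  3  4  5  5
 x  0  0  1  2  3  4  4  4  4  5  5
 y  0  1  1  2  3  4  4  4  4  5  5
 z  0  1  2  2  3  4  5  5  5  5  6
 y  0  1  2  2  3  4  5  5  5  5  6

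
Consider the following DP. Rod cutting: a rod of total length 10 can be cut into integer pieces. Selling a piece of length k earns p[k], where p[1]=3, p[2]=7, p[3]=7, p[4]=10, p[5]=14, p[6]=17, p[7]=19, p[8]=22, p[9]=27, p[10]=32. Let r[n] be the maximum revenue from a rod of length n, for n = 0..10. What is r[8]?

   n    0    1    2    3    4    5    6    7    8    9   10
r[n]    0    3    7   10   14   17   21   24   28   31   35

28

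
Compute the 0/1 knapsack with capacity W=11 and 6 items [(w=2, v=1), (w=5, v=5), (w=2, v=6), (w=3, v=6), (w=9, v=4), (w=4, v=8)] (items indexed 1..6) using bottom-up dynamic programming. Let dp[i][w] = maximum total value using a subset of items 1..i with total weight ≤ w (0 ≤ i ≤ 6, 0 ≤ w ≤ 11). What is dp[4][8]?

i\w   0   1   2   3   4   5   6   7   8   9  10  11
  0   0   0   0   0   0   0   0   0   0   0   0   0
  1   0   0   1   1   1   1   1   1   1   1   1   1
  2   0   0   1   1   1   5   5   6   6   6   6   6
  3   0   0   6   6   7   7   7  11  11  12  12  12
  4   0   0   6   6   7  12  12  13  13  13  17  17
  5   0   0   6   6   7  12  12  13  13  13  17  17
  6   0   0   6   6   8  12  14  14  15  20  20  21

13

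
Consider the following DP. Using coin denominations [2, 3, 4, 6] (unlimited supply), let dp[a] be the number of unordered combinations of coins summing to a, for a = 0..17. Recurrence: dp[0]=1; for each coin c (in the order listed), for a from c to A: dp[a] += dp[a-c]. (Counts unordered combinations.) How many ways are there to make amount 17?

after  coin     0     1     2     3     4     5     6     7     8     9    10    11    12    13    14    15    16    17
          2     1     0     1     0     1     0     1     0     1     0     1     0     1     0     1     0     1     0
          3     1     0     1     1     1     1     2     1     2     2     2     2     3     2     3     3     3     3
          4     1     0     1     1     2     1     3     2     4     3     5     4     7     5     8     7    10     8
          6     1     0     1     1     2     1     4     2     5     4     7     5    11     7    13    11    17    13

13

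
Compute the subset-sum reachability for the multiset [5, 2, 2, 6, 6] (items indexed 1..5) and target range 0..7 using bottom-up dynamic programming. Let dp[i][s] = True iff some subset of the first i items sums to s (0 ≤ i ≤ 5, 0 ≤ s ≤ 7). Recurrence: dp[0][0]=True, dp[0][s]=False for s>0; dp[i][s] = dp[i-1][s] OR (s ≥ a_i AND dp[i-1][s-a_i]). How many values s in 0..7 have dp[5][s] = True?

i\s   0   1   2   3   4   5   6   7
  0   T   F   F   F   F   F   F   F
  1   T   F   F   F   F   T   F   F
  2   T   F   T   F   F   T   F   T
  3   T   F   T   F   T   T   F   T
  4   T   F   T   F   T   T   T   T
  5   T   F   T   F   T   T   T   T

6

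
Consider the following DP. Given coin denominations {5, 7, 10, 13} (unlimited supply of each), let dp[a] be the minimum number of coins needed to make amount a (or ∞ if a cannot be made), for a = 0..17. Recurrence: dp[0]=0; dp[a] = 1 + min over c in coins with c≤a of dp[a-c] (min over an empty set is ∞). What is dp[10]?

1

 a  0  1  2  3  4  5  6  7  8  9 10 11 12 13 14 15 16 17
dp  0  -  -  -  -  1  -  1  -  -  1  -  2  1  2  2  -  2
(- denotes ∞ / unreachable)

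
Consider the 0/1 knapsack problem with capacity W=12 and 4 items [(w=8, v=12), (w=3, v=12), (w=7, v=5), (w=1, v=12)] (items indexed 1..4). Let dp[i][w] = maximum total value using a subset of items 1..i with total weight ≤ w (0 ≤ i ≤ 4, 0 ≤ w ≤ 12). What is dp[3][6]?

i\w   0   1   2   3   4   5   6   7   8   9  10  11  12
  0   0   0   0   0   0   0   0   0   0   0   0   0   0
  1   0   0   0   0   0   0   0   0  12  12  12  12  12
  2   0   0   0  12  12  12  12  12  12  12  12  24  24
  3   0   0   0  12  12  12  12  12  12  12  17  24  24
  4   0  12  12  12  24  24  24  24  24  24  24  29  36

12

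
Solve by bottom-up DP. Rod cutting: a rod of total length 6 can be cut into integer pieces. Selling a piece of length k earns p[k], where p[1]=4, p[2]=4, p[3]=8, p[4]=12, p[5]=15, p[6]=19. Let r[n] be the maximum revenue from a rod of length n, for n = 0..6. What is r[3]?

   n    0    1    2    3    4    5    6
r[n]    0    4    8   12   16   20   24

12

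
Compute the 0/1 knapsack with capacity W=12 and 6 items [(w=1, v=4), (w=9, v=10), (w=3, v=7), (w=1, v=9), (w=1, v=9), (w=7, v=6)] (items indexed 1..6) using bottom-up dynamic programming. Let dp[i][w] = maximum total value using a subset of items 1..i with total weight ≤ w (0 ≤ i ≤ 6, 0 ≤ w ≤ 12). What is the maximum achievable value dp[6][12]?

32

i\w   0   1   2   3   4   5   6   7   8   9  10  11  12
  0   0   0   0   0   0   0   0   0   0   0   0   0   0
  1   0   4   4   4   4   4   4   4   4   4   4   4   4
  2   0   4   4   4   4   4   4   4   4  10  14  14  14
  3   0   4   4   7  11  11  11  11  11  11  14  14  17
  4   0   9  13  13  16  20  20  20  20  20  20  23  23
  5   0   9  18  22  22  25  29  29  29  29  29  29  32
  6   0   9  18  22  22  25  29  29  29  29  29  29  32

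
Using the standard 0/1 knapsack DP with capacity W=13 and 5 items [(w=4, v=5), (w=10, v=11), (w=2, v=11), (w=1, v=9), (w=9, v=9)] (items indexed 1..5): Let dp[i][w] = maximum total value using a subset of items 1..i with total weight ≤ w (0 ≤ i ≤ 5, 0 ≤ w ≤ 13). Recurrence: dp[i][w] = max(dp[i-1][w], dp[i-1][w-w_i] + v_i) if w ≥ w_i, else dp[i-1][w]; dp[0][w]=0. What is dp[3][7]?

i\w   0   1   2   3   4   5   6   7   8   9  10  11  12  13
  0   0   0   0   0   0   0   0   0   0   0   0   0   0   0
  1   0   0   0   0   5   5   5   5   5   5   5   5   5   5
  2   0   0   0   0   5   5   5   5   5   5  11  11  11  11
  3   0   0  11  11  11  11  16  16  16  16  16  16  22  22
  4   0   9  11  20  20  20  20  25  25  25  25  25  25  31
  5   0   9  11  20  20  20  20  25  25  25  25  25  29  31

16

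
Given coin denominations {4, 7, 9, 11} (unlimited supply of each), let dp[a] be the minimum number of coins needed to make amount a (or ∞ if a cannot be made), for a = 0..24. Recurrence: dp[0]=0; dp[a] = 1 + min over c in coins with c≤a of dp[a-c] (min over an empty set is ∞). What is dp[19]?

3

 a  0  1  2  3  4  5  6  7  8  9 10 11 12 13 14 15 16 17 18 19 20 21 22 23 24
dp  0  -  -  -  1  -  -  1  2  1  -  1  3  2  2  2  2  3  2  3  2  3  2  3  3
(- denotes ∞ / unreachable)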